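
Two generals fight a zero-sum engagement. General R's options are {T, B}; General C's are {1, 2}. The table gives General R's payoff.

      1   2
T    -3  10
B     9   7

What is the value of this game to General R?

Row minima: T → -3, B → 7; maximin = 7.
Column maxima: 1 → 9, 2 → 10; minimax = 9.
7 ≠ 9, so there is no saddle point; optimal play is mixed.
Let General R play T with probability p. Expected payoff against 1: (-3)p + 9(1−p) = −12p + 9; against 2: 10p + 7(1−p) = 3p + 7.
Setting these equal: −12p + 9 = 3p + 7 ⇒ −15p = -2 ⇒ p = 2/15, and the value is (-12)·(2/15) + 9 = 37/5.
For General C: with q = P(1), equating T's and B's payoffs gives −13q + 10 = 2q + 7 ⇒ q = 1/5.

37/5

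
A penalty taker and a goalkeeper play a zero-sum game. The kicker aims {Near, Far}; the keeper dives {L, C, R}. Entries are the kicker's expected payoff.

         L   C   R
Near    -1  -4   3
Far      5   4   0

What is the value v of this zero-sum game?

Row minima: Near → -4, Far → 0; maximin = 0.
Column maxima: L → 5, C → 4, R → 3; minimax = 3.
0 ≠ 3, so there is no saddle point; optimal play is mixed.
L is strictly dominated by C (it gives the kicker strictly more in every row), so the keeper never plays it.
On the remaining 2×2 (Near, Far vs C, R):
Let the kicker play Near with probability p. Expected payoff against C: (-4)p + 4(1−p) = −8p + 4; against R: 3p + 0(1−p) = 3p.
Setting these equal: −8p + 4 = 3p ⇒ −11p = -4 ⇒ p = 4/11, and the value is (-8)·(4/11) + 4 = 12/11.
For the keeper: with q = P(C), equating Near's and Far's payoffs gives −7q + 3 = 4q ⇒ q = 3/11.

12/11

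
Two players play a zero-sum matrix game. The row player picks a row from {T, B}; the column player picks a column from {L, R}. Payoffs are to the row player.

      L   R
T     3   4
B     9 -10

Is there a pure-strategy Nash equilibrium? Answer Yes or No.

No

Row minima: T → 3, B → -10; maximin = 3.
Column maxima: L → 9, R → 4; minimax = 4.
3 ≠ 4, so no pure-strategy equilibrium exists.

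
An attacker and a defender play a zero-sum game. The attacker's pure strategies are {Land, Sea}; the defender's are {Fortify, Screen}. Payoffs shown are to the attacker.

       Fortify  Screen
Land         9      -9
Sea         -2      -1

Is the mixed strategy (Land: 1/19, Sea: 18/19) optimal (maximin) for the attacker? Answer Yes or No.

Yes

Against Fortify this mix gives (1/19)·9 + (18/19)·(-2) = -27/19.
Against Screen this mix gives (1/19)·(-9) + (18/19)·(-1) = -27/19.
All of the defender's active replies (Fortify, Screen) yield -27/19, and no column does worse for the attacker. The mix makes the defender indifferent and guarantees -27/19, so it is optimal.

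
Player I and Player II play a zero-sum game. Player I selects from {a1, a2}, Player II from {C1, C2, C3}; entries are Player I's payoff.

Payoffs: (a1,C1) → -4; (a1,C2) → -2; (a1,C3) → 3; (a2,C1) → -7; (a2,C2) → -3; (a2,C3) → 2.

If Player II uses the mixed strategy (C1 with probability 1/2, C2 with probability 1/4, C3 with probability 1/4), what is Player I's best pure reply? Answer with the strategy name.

a1

Expected payoff of a1: (1/2)·(-4) + (1/4)·(-2) + (1/4)·3 = -7/4.
Expected payoff of a2: (1/2)·(-7) + (1/4)·(-3) + (1/4)·2 = -15/4.
The largest is -7/4, so Player I's best response is a1.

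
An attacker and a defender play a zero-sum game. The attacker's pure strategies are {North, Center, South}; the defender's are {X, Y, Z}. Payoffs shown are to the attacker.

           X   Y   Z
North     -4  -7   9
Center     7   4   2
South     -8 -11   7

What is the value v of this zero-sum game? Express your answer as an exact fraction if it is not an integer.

Row minima: North → -7, Center → 2, South → -11; maximin = 2.
Column maxima: X → 7, Y → 4, Z → 9; minimax = 4.
2 ≠ 4, so there is no saddle point; optimal play is mixed.
South is strictly dominated by North, so the attacker never plays it.
X is strictly dominated by Y (it gives the attacker strictly more in every row), so the defender never plays it.
On the remaining 2×2 (North, Center vs Y, Z):
Let the attacker play North with probability p. Expected payoff against Y: (-7)p + 4(1−p) = −11p + 4; against Z: 9p + 2(1−p) = 7p + 2.
Setting these equal: −11p + 4 = 7p + 2 ⇒ −18p = -2 ⇒ p = 1/9, and the value is (-11)·(1/9) + 4 = 25/9.
For the defender: with q = P(Y), equating North's and Center's payoffs gives −16q + 9 = 2q + 2 ⇒ q = 7/18.

25/9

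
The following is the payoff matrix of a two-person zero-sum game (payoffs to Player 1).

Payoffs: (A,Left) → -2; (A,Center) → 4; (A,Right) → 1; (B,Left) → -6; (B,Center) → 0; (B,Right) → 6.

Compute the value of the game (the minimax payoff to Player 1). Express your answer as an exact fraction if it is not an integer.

Row minima: A → -2, B → -6; maximin = -2.
Column maxima: Left → -2, Center → 4, Right → 6; minimax = -2.
Since maximin = minimax = -2, there is a saddle point and the value is -2.

-2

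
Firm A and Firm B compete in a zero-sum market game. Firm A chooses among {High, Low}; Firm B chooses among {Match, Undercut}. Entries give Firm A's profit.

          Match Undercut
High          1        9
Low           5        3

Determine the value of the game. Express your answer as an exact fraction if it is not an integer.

Row minima: High → 1, Low → 3; maximin = 3.
Column maxima: Match → 5, Undercut → 9; minimax = 5.
3 ≠ 5, so there is no saddle point; optimal play is mixed.
Let Firm A play High with probability p. Expected payoff against Match: 1p + 5(1−p) = −4p + 5; against Undercut: 9p + 3(1−p) = 6p + 3.
Setting these equal: −4p + 5 = 6p + 3 ⇒ −10p = -2 ⇒ p = 1/5, and the value is (-4)·(1/5) + 5 = 21/5.
For Firm B: with q = P(Match), equating High's and Low's payoffs gives −8q + 9 = 2q + 3 ⇒ q = 3/5.

21/5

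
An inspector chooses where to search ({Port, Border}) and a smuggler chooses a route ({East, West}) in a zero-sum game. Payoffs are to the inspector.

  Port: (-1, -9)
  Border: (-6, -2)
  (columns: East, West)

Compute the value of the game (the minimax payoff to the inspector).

Row minima: Port → -9, Border → -6; maximin = -6.
Column maxima: East → -1, West → -2; minimax = -2.
-6 ≠ -2, so there is no saddle point; optimal play is mixed.
Let the inspector play Port with probability p. Expected payoff against East: (-1)p + (-6)(1−p) = 5p − 6; against West: (-9)p + (-2)(1−p) = −7p − 2.
Setting these equal: 5p − 6 = −7p − 2 ⇒ 12p = 4 ⇒ p = 1/3, and the value is (5)·(1/3) − 6 = -13/3.
For the smuggler: with q = P(East), equating Port's and Border's payoffs gives 8q − 9 = −4q − 2 ⇒ q = 7/12.

-13/3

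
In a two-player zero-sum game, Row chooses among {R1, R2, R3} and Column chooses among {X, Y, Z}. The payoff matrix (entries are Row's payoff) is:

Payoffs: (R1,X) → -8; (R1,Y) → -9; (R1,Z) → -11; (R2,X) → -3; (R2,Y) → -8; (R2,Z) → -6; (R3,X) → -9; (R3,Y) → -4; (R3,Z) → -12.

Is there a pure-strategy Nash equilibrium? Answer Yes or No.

No

Row minima: R1 → -11, R2 → -8, R3 → -12; maximin = -8.
Column maxima: X → -3, Y → -4, Z → -6; minimax = -6.
-8 ≠ -6, so no pure-strategy equilibrium exists.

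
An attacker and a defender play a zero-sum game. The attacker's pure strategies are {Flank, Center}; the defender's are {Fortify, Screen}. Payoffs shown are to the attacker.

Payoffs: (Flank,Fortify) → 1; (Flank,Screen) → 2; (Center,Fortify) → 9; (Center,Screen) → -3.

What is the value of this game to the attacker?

Row minima: Flank → 1, Center → -3; maximin = 1.
Column maxima: Fortify → 9, Screen → 2; minimax = 2.
1 ≠ 2, so there is no saddle point; optimal play is mixed.
Let the attacker play Flank with probability p. Expected payoff against Fortify: 1p + 9(1−p) = −8p + 9; against Screen: 2p + (-3)(1−p) = 5p − 3.
Setting these equal: −8p + 9 = 5p − 3 ⇒ −13p = -12 ⇒ p = 12/13, and the value is (-8)·(12/13) + 9 = 21/13.
For the defender: with q = P(Fortify), equating Flank's and Center's payoffs gives −q + 2 = 12q − 3 ⇒ q = 5/13.

21/13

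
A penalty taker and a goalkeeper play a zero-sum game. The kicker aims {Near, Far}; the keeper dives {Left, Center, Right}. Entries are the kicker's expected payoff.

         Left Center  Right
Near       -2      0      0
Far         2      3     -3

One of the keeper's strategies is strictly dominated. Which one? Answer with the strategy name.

Center

Left holds the kicker's payoff strictly below Center in every row: -2 < 0, 2 < 3.
So Center is strictly dominated for the keeper.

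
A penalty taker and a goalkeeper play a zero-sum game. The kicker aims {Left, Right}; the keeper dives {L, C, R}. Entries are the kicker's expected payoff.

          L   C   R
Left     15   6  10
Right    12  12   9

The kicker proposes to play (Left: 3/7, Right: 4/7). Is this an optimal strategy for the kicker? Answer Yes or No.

Against L this mix gives (3/7)·15 + (4/7)·12 = 93/7.
Against C this mix gives (3/7)·6 + (4/7)·12 = 66/7.
Against R this mix gives (3/7)·10 + (4/7)·9 = 66/7.
All of the keeper's active replies (C, R) yield 66/7, and no column does worse for the kicker. The mix makes the keeper indifferent and guarantees 66/7, so it is optimal.

Yes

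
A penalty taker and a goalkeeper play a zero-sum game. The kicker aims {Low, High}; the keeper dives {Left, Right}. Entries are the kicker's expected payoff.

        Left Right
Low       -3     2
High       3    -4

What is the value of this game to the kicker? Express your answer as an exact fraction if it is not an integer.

Row minima: Low → -3, High → -4; maximin = -3.
Column maxima: Left → 3, Right → 2; minimax = 2.
-3 ≠ 2, so there is no saddle point; optimal play is mixed.
Let the kicker play Low with probability p. Expected payoff against Left: (-3)p + 3(1−p) = −6p + 3; against Right: 2p + (-4)(1−p) = 6p − 4.
Setting these equal: −6p + 3 = 6p − 4 ⇒ −12p = -7 ⇒ p = 7/12, and the value is (-6)·(7/12) + 3 = -1/2.
For the keeper: with q = P(Left), equating Low's and High's payoffs gives −5q + 2 = 7q − 4 ⇒ q = 1/2.

-1/2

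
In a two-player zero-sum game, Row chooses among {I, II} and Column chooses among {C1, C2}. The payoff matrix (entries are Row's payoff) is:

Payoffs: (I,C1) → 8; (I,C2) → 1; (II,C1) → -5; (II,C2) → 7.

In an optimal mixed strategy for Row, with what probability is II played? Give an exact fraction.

7/19

Row minima: I → 1, II → -5; maximin = 1.
Column maxima: C1 → 8, C2 → 7; minimax = 7.
1 ≠ 7, so there is no saddle point; optimal play is mixed.
Let Row play I with probability p. Expected payoff against C1: 8p + (-5)(1−p) = 13p − 5; against C2: 1p + 7(1−p) = −6p + 7.
Setting these equal: 13p − 5 = −6p + 7 ⇒ 19p = 12 ⇒ p = 12/19, and the value is (13)·(12/19) − 5 = 61/19.
For Column: with q = P(C1), equating I's and II's payoffs gives 7q + 1 = −12q + 7 ⇒ q = 6/19.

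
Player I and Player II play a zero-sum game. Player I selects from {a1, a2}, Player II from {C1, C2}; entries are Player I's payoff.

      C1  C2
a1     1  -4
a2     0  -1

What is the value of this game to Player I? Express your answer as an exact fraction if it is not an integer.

Row minima: a1 → -4, a2 → -1; maximin = -1.
Column maxima: C1 → 1, C2 → -1; minimax = -1.
Since maximin = minimax = -1, there is a saddle point and the value is -1.

-1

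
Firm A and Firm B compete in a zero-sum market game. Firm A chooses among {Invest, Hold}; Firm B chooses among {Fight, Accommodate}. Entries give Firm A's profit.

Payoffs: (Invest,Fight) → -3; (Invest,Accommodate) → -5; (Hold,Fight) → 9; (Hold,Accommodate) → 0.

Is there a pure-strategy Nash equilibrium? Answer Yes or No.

Yes

Row minima: Invest → -5, Hold → 0; maximin = 0.
Column maxima: Fight → 9, Accommodate → 0; minimax = 0.
maximin = minimax = 0, so a saddle point exists.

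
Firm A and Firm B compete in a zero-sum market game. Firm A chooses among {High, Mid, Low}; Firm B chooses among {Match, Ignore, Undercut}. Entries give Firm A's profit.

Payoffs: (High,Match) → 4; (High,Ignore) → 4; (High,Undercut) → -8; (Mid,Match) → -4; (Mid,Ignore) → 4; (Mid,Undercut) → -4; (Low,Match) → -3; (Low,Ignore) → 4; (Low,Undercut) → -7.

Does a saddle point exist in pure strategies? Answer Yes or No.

Yes

Row minima: High → -8, Mid → -4, Low → -7; maximin = -4.
Column maxima: Match → 4, Ignore → 4, Undercut → -4; minimax = -4.
maximin = minimax = -4, so a saddle point exists.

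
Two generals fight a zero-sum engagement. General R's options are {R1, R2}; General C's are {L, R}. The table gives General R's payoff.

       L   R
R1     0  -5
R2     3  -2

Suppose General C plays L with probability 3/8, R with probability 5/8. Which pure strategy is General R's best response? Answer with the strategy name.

Expected payoff of R1: (3/8)·0 + (5/8)·(-5) = -25/8.
Expected payoff of R2: (3/8)·3 + (5/8)·(-2) = -1/8.
The largest is -1/8, so General R's best response is R2.

R2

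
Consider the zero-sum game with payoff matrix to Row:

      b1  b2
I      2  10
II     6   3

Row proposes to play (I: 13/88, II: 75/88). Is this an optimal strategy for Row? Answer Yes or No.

Against b1 this mix gives (13/88)·2 + (75/88)·6 = 119/22.
Against b2 this mix gives (13/88)·10 + (75/88)·3 = 355/88.
Column will play b2, holding Row to 355/88. Shifting weight toward the row that does better against b2 would raise this floor (the equalizing mix achieves 54/11 against both b2 and b1), so the proposed strategy is not optimal.

No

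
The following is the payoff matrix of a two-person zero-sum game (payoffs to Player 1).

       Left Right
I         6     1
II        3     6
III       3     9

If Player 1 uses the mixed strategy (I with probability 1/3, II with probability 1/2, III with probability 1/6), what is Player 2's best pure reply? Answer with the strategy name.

Left

If Player 2 plays Left, Player 1's expected payoff is (1/3)·6 + (1/2)·3 + (1/6)·3 = 4.
If Player 2 plays Right, Player 1's expected payoff is (1/3)·1 + (1/2)·6 + (1/6)·9 = 29/6.
Player 2 minimizes Player 1's payoff; the smallest is 4, so the best response is Left.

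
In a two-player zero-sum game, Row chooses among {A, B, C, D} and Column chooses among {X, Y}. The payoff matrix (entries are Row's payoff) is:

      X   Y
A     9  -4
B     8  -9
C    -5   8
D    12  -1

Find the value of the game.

7/2

Row minima: A → -4, B → -9, C → -5, D → -1; maximin = -1.
Column maxima: X → 12, Y → 8; minimax = 8.
-1 ≠ 8, so there is no saddle point; optimal play is mixed.
A is strictly dominated by D, so Row never plays it.
B is strictly dominated by D, so Row never plays it.
On the remaining 2×2 (C, D vs X, Y):
Let Row play C with probability p. Expected payoff against X: (-5)p + 12(1−p) = −17p + 12; against Y: 8p + (-1)(1−p) = 9p − 1.
Setting these equal: −17p + 12 = 9p − 1 ⇒ −26p = -13 ⇒ p = 1/2, and the value is (-17)·(1/2) + 12 = 7/2.
For Column: with q = P(X), equating C's and D's payoffs gives −13q + 8 = 13q − 1 ⇒ q = 9/26.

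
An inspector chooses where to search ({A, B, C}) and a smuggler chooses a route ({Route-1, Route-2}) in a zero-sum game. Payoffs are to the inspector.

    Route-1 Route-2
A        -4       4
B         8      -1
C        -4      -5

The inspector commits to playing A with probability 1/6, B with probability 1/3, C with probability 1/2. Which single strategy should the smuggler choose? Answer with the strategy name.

Route-2

If the smuggler plays Route-1, the inspector's expected payoff is (1/6)·(-4) + (1/3)·8 + (1/2)·(-4) = 0.
If the smuggler plays Route-2, the inspector's expected payoff is (1/6)·4 + (1/3)·(-1) + (1/2)·(-5) = -13/6.
The smuggler minimizes the inspector's payoff; the smallest is -13/6, so the best response is Route-2.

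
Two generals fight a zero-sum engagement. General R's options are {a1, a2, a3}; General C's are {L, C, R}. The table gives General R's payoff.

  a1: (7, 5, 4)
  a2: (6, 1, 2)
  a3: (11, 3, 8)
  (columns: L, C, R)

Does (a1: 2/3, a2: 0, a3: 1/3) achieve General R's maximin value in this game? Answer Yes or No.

Against L this mix gives (2/3)·7 + (1/3)·11 = 25/3.
Against C this mix gives (2/3)·5 + (1/3)·3 = 13/3.
Against R this mix gives (2/3)·4 + (1/3)·8 = 16/3.
General C will play C, holding General R to 13/3. Shifting weight toward the row that does better against C would raise this floor (the equalizing mix achieves 14/3 against both C and R), so the proposed strategy is not optimal.

No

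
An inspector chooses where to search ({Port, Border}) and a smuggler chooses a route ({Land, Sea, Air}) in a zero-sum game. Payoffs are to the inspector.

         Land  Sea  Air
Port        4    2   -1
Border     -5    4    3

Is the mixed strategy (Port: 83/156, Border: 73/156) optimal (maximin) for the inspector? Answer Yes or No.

Against Land this mix gives (83/156)·4 + (73/156)·(-5) = -11/52.
Against Sea this mix gives (83/156)·2 + (73/156)·4 = 229/78.
Against Air this mix gives (83/156)·(-1) + (73/156)·3 = 34/39.
The smuggler will play Land, holding the inspector to -11/52. Shifting weight toward the row that does better against Land would raise this floor (the equalizing mix achieves 7/13 against both Land and Air), so the proposed strategy is not optimal.

No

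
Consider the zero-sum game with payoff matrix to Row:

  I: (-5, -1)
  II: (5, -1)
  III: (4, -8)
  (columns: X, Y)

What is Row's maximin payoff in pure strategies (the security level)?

Row minima: I → -5, II → -1, III → -8.
The best of these is -1.

-1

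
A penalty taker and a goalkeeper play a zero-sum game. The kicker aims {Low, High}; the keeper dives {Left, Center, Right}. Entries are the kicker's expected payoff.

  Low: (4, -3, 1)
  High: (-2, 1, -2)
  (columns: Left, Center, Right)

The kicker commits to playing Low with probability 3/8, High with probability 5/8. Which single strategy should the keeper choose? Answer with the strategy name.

If the keeper plays Left, the kicker's expected payoff is (3/8)·4 + (5/8)·(-2) = 1/4.
If the keeper plays Center, the kicker's expected payoff is (3/8)·(-3) + (5/8)·1 = -1/2.
If the keeper plays Right, the kicker's expected payoff is (3/8)·1 + (5/8)·(-2) = -7/8.
The keeper minimizes the kicker's payoff; the smallest is -7/8, so the best response is Right.

Right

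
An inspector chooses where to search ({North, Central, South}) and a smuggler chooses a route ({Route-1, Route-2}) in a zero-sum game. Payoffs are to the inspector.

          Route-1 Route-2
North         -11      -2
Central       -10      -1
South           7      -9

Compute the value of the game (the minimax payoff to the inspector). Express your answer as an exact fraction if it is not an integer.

Row minima: North → -11, Central → -10, South → -9; maximin = -9.
Column maxima: Route-1 → 7, Route-2 → -1; minimax = -1.
-9 ≠ -1, so there is no saddle point; optimal play is mixed.
North is strictly dominated by Central, so the inspector never plays it.
On the remaining 2×2 (Central, South vs Route-1, Route-2):
Let the inspector play Central with probability p. Expected payoff against Route-1: (-10)p + 7(1−p) = −17p + 7; against Route-2: (-1)p + (-9)(1−p) = 8p − 9.
Setting these equal: −17p + 7 = 8p − 9 ⇒ −25p = -16 ⇒ p = 16/25, and the value is (-17)·(16/25) + 7 = -97/25.
For the smuggler: with q = P(Route-1), equating Central's and South's payoffs gives −9q − 1 = 16q − 9 ⇒ q = 8/25.

-97/25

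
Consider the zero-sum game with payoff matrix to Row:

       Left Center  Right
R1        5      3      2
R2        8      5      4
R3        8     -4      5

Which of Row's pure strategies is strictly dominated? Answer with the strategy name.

R1

R2 gives a strictly higher payoff than R1 against every column: 8 > 5, 5 > 3, 4 > 2.
So R1 is strictly dominated and Row never plays it.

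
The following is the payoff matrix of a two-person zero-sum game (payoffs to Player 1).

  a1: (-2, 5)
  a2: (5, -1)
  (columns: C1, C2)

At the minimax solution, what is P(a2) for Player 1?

Row minima: a1 → -2, a2 → -1; maximin = -1.
Column maxima: C1 → 5, C2 → 5; minimax = 5.
-1 ≠ 5, so there is no saddle point; optimal play is mixed.
Let Player 1 play a1 with probability p. Expected payoff against C1: (-2)p + 5(1−p) = −7p + 5; against C2: 5p + (-1)(1−p) = 6p − 1.
Setting these equal: −7p + 5 = 6p − 1 ⇒ −13p = -6 ⇒ p = 6/13, and the value is (-7)·(6/13) + 5 = 23/13.
For Player 2: with q = P(C1), equating a1's and a2's payoffs gives −7q + 5 = 6q − 1 ⇒ q = 6/13.

7/13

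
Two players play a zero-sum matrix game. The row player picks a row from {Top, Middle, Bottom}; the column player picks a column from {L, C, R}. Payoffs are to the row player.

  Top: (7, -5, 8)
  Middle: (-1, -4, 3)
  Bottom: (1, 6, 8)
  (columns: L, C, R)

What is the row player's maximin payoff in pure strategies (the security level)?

1

Row minima: Top → -5, Middle → -4, Bottom → 1.
The best of these is 1.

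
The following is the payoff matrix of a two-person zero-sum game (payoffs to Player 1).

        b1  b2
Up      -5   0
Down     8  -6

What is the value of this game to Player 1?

-30/19

Row minima: Up → -5, Down → -6; maximin = -5.
Column maxima: b1 → 8, b2 → 0; minimax = 0.
-5 ≠ 0, so there is no saddle point; optimal play is mixed.
Let Player 1 play Up with probability p. Expected payoff against b1: (-5)p + 8(1−p) = −13p + 8; against b2: 0p + (-6)(1−p) = 6p − 6.
Setting these equal: −13p + 8 = 6p − 6 ⇒ −19p = -14 ⇒ p = 14/19, and the value is (-13)·(14/19) + 8 = -30/19.
For Player 2: with q = P(b1), equating Up's and Down's payoffs gives −5q = 14q − 6 ⇒ q = 6/19.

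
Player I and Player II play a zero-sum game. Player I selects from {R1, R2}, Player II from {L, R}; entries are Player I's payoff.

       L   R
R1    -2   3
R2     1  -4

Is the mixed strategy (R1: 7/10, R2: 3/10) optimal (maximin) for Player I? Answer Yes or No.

Against L this mix gives (7/10)·(-2) + (3/10)·1 = -11/10.
Against R this mix gives (7/10)·3 + (3/10)·(-4) = 9/10.
Player II will play L, holding Player I to -11/10. Shifting weight toward the row that does better against L would raise this floor (the equalizing mix achieves -1/2 against both L and R), so the proposed strategy is not optimal.

No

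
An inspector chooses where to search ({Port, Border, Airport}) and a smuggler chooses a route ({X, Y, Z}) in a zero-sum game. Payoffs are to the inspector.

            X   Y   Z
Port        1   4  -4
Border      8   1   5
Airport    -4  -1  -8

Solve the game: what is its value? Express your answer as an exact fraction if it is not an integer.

Row minima: Port → -4, Border → 1, Airport → -8; maximin = 1.
Column maxima: X → 8, Y → 4, Z → 5; minimax = 4.
1 ≠ 4, so there is no saddle point; optimal play is mixed.
Airport is strictly dominated by Port, so the inspector never plays it.
X is strictly dominated by Z (it gives the inspector strictly more in every row), so the smuggler never plays it.
On the remaining 2×2 (Port, Border vs Y, Z):
Let the inspector play Port with probability p. Expected payoff against Y: 4p + 1(1−p) = 3p + 1; against Z: (-4)p + 5(1−p) = −9p + 5.
Setting these equal: 3p + 1 = −9p + 5 ⇒ 12p = 4 ⇒ p = 1/3, and the value is (3)·(1/3) + 1 = 2.
For the smuggler: with q = P(Y), equating Port's and Border's payoffs gives 8q − 4 = −4q + 5 ⇒ q = 3/4.

2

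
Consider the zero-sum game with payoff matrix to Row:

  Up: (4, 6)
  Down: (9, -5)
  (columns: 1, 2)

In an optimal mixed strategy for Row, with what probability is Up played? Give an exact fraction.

7/8

Row minima: Up → 4, Down → -5; maximin = 4.
Column maxima: 1 → 9, 2 → 6; minimax = 6.
4 ≠ 6, so there is no saddle point; optimal play is mixed.
Let Row play Up with probability p. Expected payoff against 1: 4p + 9(1−p) = −5p + 9; against 2: 6p + (-5)(1−p) = 11p − 5.
Setting these equal: −5p + 9 = 11p − 5 ⇒ −16p = -14 ⇒ p = 7/8, and the value is (-5)·(7/8) + 9 = 37/8.
For Column: with q = P(1), equating Up's and Down's payoffs gives −2q + 6 = 14q − 5 ⇒ q = 11/16.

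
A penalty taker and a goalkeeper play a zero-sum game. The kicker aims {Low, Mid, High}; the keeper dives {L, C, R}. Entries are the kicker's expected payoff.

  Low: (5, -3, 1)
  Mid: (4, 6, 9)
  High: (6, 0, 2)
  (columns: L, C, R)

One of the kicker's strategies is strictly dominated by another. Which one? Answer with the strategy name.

High gives a strictly higher payoff than Low against every column: 6 > 5, 0 > -3, 2 > 1.
So Low is strictly dominated and the kicker never plays it.

Low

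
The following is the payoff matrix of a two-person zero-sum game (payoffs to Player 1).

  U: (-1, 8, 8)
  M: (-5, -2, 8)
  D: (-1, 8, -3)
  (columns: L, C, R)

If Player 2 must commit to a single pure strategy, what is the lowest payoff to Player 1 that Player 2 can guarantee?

-1

Column maxima: L → -1, C → 8, R → 8.
The smallest of these is -1.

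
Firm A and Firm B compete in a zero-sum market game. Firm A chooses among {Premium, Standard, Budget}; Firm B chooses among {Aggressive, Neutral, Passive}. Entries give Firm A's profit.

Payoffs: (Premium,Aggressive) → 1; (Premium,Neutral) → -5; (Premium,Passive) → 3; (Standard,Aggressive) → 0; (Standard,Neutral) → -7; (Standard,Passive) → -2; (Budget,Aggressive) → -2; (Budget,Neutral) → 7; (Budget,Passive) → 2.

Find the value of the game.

-1/5

Row minima: Premium → -5, Standard → -7, Budget → -2; maximin = -2.
Column maxima: Aggressive → 1, Neutral → 7, Passive → 3; minimax = 1.
-2 ≠ 1, so there is no saddle point; optimal play is mixed.
Standard is strictly dominated by Premium, so Firm A never plays it.
With Standard eliminated, Passive is strictly dominated by Aggressive (it gives Firm A strictly more in every remaining row), so Firm B never plays it.
On the remaining 2×2 (Premium, Budget vs Aggressive, Neutral):
Let Firm A play Premium with probability p. Expected payoff against Aggressive: 1p + (-2)(1−p) = 3p − 2; against Neutral: (-5)p + 7(1−p) = −12p + 7.
Setting these equal: 3p − 2 = −12p + 7 ⇒ 15p = 9 ⇒ p = 3/5, and the value is (3)·(3/5) − 2 = -1/5.
For Firm B: with q = P(Aggressive), equating Premium's and Budget's payoffs gives 6q − 5 = −9q + 7 ⇒ q = 4/5.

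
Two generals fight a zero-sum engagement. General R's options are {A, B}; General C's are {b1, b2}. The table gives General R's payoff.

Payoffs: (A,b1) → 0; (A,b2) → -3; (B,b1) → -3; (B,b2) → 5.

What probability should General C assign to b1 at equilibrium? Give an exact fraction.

Row minima: A → -3, B → -3; maximin = -3.
Column maxima: b1 → 0, b2 → 5; minimax = 0.
-3 ≠ 0, so there is no saddle point; optimal play is mixed.
Let General R play A with probability p. Expected payoff against b1: 0p + (-3)(1−p) = 3p − 3; against b2: (-3)p + 5(1−p) = −8p + 5.
Setting these equal: 3p − 3 = −8p + 5 ⇒ 11p = 8 ⇒ p = 8/11, and the value is (3)·(8/11) − 3 = -9/11.
For General C: with q = P(b1), equating A's and B's payoffs gives 3q − 3 = −8q + 5 ⇒ q = 8/11.

8/11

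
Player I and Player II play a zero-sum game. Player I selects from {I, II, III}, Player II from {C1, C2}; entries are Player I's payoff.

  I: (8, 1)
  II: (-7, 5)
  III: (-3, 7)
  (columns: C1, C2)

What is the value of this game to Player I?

Row minima: I → 1, II → -7, III → -3; maximin = 1.
Column maxima: C1 → 8, C2 → 7; minimax = 7.
1 ≠ 7, so there is no saddle point; optimal play is mixed.
II is strictly dominated by III, so Player I never plays it.
On the remaining 2×2 (I, III vs C1, C2):
Let Player I play I with probability p. Expected payoff against C1: 8p + (-3)(1−p) = 11p − 3; against C2: 1p + 7(1−p) = −6p + 7.
Setting these equal: 11p − 3 = −6p + 7 ⇒ 17p = 10 ⇒ p = 10/17, and the value is (11)·(10/17) − 3 = 59/17.
For Player II: with q = P(C1), equating I's and III's payoffs gives 7q + 1 = −10q + 7 ⇒ q = 6/17.

59/17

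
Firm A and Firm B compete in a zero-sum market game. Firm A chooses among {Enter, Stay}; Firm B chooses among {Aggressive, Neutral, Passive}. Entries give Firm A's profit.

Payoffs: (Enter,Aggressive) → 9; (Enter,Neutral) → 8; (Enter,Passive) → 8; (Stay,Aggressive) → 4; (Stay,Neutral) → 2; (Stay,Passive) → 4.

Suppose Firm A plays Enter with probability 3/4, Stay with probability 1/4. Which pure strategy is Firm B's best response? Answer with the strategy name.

Neutral

If Firm B plays Aggressive, Firm A's expected payoff is (3/4)·9 + (1/4)·4 = 31/4.
If Firm B plays Neutral, Firm A's expected payoff is (3/4)·8 + (1/4)·2 = 13/2.
If Firm B plays Passive, Firm A's expected payoff is (3/4)·8 + (1/4)·4 = 7.
Firm B minimizes Firm A's payoff; the smallest is 13/2, so the best response is Neutral.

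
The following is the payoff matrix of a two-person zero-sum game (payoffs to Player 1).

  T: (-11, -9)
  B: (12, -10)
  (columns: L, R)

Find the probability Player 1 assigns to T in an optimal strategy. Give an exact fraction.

Row minima: T → -11, B → -10; maximin = -10.
Column maxima: L → 12, R → -9; minimax = -9.
-10 ≠ -9, so there is no saddle point; optimal play is mixed.
Let Player 1 play T with probability p. Expected payoff against L: (-11)p + 12(1−p) = −23p + 12; against R: (-9)p + (-10)(1−p) = p − 10.
Setting these equal: −23p + 12 = p − 10 ⇒ −24p = -22 ⇒ p = 11/12, and the value is (-23)·(11/12) + 12 = -109/12.
For Player 2: with q = P(L), equating T's and B's payoffs gives −2q − 9 = 22q − 10 ⇒ q = 1/24.

11/12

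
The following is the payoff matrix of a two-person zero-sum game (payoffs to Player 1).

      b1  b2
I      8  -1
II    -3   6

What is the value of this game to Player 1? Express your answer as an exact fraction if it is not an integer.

Row minima: I → -1, II → -3; maximin = -1.
Column maxima: b1 → 8, b2 → 6; minimax = 6.
-1 ≠ 6, so there is no saddle point; optimal play is mixed.
Let Player 1 play I with probability p. Expected payoff against b1: 8p + (-3)(1−p) = 11p − 3; against b2: (-1)p + 6(1−p) = −7p + 6.
Setting these equal: 11p − 3 = −7p + 6 ⇒ 18p = 9 ⇒ p = 1/2, and the value is (11)·(1/2) − 3 = 5/2.
For Player 2: with q = P(b1), equating I's and II's payoffs gives 9q − 1 = −9q + 6 ⇒ q = 7/18.

5/2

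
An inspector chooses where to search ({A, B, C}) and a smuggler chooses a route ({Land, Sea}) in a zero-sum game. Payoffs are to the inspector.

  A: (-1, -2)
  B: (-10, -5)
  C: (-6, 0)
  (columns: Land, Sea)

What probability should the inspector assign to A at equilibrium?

6/7

Row minima: A → -2, B → -10, C → -6; maximin = -2.
Column maxima: Land → -1, Sea → 0; minimax = -1.
-2 ≠ -1, so there is no saddle point; optimal play is mixed.
B is strictly dominated by A, so the inspector never plays it.
On the remaining 2×2 (A, C vs Land, Sea):
Let the inspector play A with probability p. Expected payoff against Land: (-1)p + (-6)(1−p) = 5p − 6; against Sea: (-2)p + 0(1−p) = −2p.
Setting these equal: 5p − 6 = −2p ⇒ 7p = 6 ⇒ p = 6/7, and the value is (5)·(6/7) − 6 = -12/7.
For the smuggler: with q = P(Land), equating A's and C's payoffs gives q − 2 = −6q ⇒ q = 2/7.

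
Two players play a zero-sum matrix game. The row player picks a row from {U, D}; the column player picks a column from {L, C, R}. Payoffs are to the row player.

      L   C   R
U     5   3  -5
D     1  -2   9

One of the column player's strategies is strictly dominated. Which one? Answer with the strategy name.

C holds the row player's payoff strictly below L in every row: 3 < 5, -2 < 1.
So L is strictly dominated for the column player.

L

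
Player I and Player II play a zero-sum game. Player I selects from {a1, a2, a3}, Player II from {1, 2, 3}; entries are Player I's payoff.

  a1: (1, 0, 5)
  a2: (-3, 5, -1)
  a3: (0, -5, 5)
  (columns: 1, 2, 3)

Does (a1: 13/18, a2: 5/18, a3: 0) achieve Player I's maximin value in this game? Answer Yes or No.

No

Against 1 this mix gives (13/18)·1 + (5/18)·(-3) = -1/9.
Against 2 this mix gives (13/18)·0 + (5/18)·5 = 25/18.
Against 3 this mix gives (13/18)·5 + (5/18)·(-1) = 10/3.
Player II will play 1, holding Player I to -1/9. Shifting weight toward the row that does better against 1 would raise this floor (the equalizing mix achieves 5/9 against both 1 and 2), so the proposed strategy is not optimal.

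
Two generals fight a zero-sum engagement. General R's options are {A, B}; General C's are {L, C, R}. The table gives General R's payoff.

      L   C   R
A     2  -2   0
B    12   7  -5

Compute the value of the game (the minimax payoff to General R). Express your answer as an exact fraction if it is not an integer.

-5/7

Row minima: A → -2, B → -5; maximin = -2.
Column maxima: L → 12, C → 7, R → 0; minimax = 0.
-2 ≠ 0, so there is no saddle point; optimal play is mixed.
L is strictly dominated by C (it gives General R strictly more in every row), so General C never plays it.
On the remaining 2×2 (A, B vs C, R):
Let General R play A with probability p. Expected payoff against C: (-2)p + 7(1−p) = −9p + 7; against R: 0p + (-5)(1−p) = 5p − 5.
Setting these equal: −9p + 7 = 5p − 5 ⇒ −14p = -12 ⇒ p = 6/7, and the value is (-9)·(6/7) + 7 = -5/7.
For General C: with q = P(C), equating A's and B's payoffs gives −2q = 12q − 5 ⇒ q = 5/14.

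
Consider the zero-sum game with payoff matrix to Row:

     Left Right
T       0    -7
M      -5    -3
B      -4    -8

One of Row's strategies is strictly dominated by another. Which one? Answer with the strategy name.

T gives a strictly higher payoff than B against every column: 0 > -4, -7 > -8.
So B is strictly dominated and Row never plays it.

B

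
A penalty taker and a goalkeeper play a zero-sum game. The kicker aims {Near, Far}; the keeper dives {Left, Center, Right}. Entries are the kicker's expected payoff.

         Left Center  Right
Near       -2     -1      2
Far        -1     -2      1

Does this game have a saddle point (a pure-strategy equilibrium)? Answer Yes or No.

No

Row minima: Near → -2, Far → -2; maximin = -2.
Column maxima: Left → -1, Center → -1, Right → 2; minimax = -1.
-2 ≠ -1, so no pure-strategy equilibrium exists.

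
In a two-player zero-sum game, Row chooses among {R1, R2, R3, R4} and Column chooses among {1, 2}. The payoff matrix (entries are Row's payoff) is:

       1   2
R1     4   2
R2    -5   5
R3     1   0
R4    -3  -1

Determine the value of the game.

Row minima: R1 → 2, R2 → -5, R3 → 0, R4 → -3; maximin = 2.
Column maxima: 1 → 4, 2 → 5; minimax = 4.
2 ≠ 4, so there is no saddle point; optimal play is mixed.
R3 is strictly dominated by R1, so Row never plays it.
R4 is strictly dominated by R1, so Row never plays it.
On the remaining 2×2 (R1, R2 vs 1, 2):
Let Row play R1 with probability p. Expected payoff against 1: 4p + (-5)(1−p) = 9p − 5; against 2: 2p + 5(1−p) = −3p + 5.
Setting these equal: 9p − 5 = −3p + 5 ⇒ 12p = 10 ⇒ p = 5/6, and the value is (9)·(5/6) − 5 = 5/2.
For Column: with q = P(1), equating R1's and R2's payoffs gives 2q + 2 = −10q + 5 ⇒ q = 1/4.

5/2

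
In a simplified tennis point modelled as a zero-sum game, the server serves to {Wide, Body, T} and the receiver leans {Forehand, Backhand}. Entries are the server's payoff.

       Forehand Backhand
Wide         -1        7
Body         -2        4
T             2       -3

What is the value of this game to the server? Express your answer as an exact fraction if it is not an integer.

Row minima: Wide → -1, Body → -2, T → -3; maximin = -1.
Column maxima: Forehand → 2, Backhand → 7; minimax = 2.
-1 ≠ 2, so there is no saddle point; optimal play is mixed.
Body is strictly dominated by Wide, so the server never plays it.
On the remaining 2×2 (Wide, T vs Forehand, Backhand):
Let the server play Wide with probability p. Expected payoff against Forehand: (-1)p + 2(1−p) = −3p + 2; against Backhand: 7p + (-3)(1−p) = 10p − 3.
Setting these equal: −3p + 2 = 10p − 3 ⇒ −13p = -5 ⇒ p = 5/13, and the value is (-3)·(5/13) + 2 = 11/13.
For the receiver: with q = P(Forehand), equating Wide's and T's payoffs gives −8q + 7 = 5q − 3 ⇒ q = 10/13.

11/13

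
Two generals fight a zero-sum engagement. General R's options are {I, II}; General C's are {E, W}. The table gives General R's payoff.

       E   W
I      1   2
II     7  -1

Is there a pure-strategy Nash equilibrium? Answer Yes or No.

No

Row minima: I → 1, II → -1; maximin = 1.
Column maxima: E → 7, W → 2; minimax = 2.
1 ≠ 2, so no pure-strategy equilibrium exists.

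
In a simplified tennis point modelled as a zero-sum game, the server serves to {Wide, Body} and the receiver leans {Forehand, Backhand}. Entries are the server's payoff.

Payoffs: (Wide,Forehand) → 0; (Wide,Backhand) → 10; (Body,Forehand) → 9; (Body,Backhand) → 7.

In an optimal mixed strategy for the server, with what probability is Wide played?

1/6

Row minima: Wide → 0, Body → 7; maximin = 7.
Column maxima: Forehand → 9, Backhand → 10; minimax = 9.
7 ≠ 9, so there is no saddle point; optimal play is mixed.
Let the server play Wide with probability p. Expected payoff against Forehand: 0p + 9(1−p) = −9p + 9; against Backhand: 10p + 7(1−p) = 3p + 7.
Setting these equal: −9p + 9 = 3p + 7 ⇒ −12p = -2 ⇒ p = 1/6, and the value is (-9)·(1/6) + 9 = 15/2.
For the receiver: with q = P(Forehand), equating Wide's and Body's payoffs gives −10q + 10 = 2q + 7 ⇒ q = 1/4.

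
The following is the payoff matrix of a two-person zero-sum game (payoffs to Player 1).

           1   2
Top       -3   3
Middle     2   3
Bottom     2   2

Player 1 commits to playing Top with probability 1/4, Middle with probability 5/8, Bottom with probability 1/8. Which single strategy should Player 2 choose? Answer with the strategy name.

1

If Player 2 plays 1, Player 1's expected payoff is (1/4)·(-3) + (5/8)·2 + (1/8)·2 = 3/4.
If Player 2 plays 2, Player 1's expected payoff is (1/4)·3 + (5/8)·3 + (1/8)·2 = 23/8.
Player 2 minimizes Player 1's payoff; the smallest is 3/4, so the best response is 1.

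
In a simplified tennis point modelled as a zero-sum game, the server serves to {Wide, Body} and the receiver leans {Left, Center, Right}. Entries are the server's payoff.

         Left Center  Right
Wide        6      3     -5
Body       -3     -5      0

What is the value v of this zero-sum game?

-25/13

Row minima: Wide → -5, Body → -5; maximin = -5.
Column maxima: Left → 6, Center → 3, Right → 0; minimax = 0.
-5 ≠ 0, so there is no saddle point; optimal play is mixed.
Left is strictly dominated by Center (it gives the server strictly more in every row), so the receiver never plays it.
On the remaining 2×2 (Wide, Body vs Center, Right):
Let the server play Wide with probability p. Expected payoff against Center: 3p + (-5)(1−p) = 8p − 5; against Right: (-5)p + 0(1−p) = −5p.
Setting these equal: 8p − 5 = −5p ⇒ 13p = 5 ⇒ p = 5/13, and the value is (8)·(5/13) − 5 = -25/13.
For the receiver: with q = P(Center), equating Wide's and Body's payoffs gives 8q − 5 = −5q ⇒ q = 5/13.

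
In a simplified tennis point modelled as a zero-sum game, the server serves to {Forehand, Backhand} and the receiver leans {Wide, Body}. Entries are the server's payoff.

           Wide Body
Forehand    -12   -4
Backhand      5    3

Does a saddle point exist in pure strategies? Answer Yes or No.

Yes

Row minima: Forehand → -12, Backhand → 3; maximin = 3.
Column maxima: Wide → 5, Body → 3; minimax = 3.
maximin = minimax = 3, so a saddle point exists.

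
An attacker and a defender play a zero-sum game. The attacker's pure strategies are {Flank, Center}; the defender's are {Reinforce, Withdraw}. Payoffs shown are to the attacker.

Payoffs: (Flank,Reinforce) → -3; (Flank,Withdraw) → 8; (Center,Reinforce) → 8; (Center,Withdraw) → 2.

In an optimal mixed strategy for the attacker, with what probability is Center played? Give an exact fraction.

Row minima: Flank → -3, Center → 2; maximin = 2.
Column maxima: Reinforce → 8, Withdraw → 8; minimax = 8.
2 ≠ 8, so there is no saddle point; optimal play is mixed.
Let the attacker play Flank with probability p. Expected payoff against Reinforce: (-3)p + 8(1−p) = −11p + 8; against Withdraw: 8p + 2(1−p) = 6p + 2.
Setting these equal: −11p + 8 = 6p + 2 ⇒ −17p = -6 ⇒ p = 6/17, and the value is (-11)·(6/17) + 8 = 70/17.
For the defender: with q = P(Reinforce), equating Flank's and Center's payoffs gives −11q + 8 = 6q + 2 ⇒ q = 6/17.

11/17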